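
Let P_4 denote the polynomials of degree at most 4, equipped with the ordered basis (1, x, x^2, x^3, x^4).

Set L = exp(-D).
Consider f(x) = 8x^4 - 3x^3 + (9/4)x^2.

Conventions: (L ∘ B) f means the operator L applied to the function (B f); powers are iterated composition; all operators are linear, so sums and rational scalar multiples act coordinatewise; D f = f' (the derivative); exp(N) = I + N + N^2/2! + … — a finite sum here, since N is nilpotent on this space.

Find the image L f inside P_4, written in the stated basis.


the image equals g(x) = 8x^4 - 35x^3 + (237/4)x^2 - (91/2)x + 53/4

order-1 term: -32x^3 + 9x^2 - (9/2)x
order-2 term: 48x^2 - 9x + 9/4
order-3 term: -32x + 3
order-4 term: 8
the series for exp(-D) f terminates at order 4
exp(-D) f = 8x^4 - 35x^3 + (237/4)x^2 - (91/2)x + 53/4


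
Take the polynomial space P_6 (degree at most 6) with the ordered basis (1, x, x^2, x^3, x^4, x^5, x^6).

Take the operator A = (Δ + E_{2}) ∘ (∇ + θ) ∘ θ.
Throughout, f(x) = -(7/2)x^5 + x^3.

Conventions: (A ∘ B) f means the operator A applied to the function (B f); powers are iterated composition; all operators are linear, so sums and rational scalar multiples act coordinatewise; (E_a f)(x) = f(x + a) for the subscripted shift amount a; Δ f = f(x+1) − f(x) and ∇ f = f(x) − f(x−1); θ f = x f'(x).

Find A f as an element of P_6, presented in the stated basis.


θ f = -(35/2)x^5 + 3x^3
∇ θ f = -(175/2)x^4 + 175x^3 - 166x^2 + (157/2)x - 29/2
θ θ f = -(175/2)x^5 + 9x^3
(∇ + θ) θ f = -(175/2)x^5 - (175/2)x^4 + 184x^3 - 166x^2 + (157/2)x - 29/2
Δ (∇ + θ) θ f = -(875/2)x^4 - 1225x^3 - 848x^2 - (1135/2)x - 157/2
E_{2} (∇ + θ) θ f = -(175/2)x^5 - (1925/2)x^4 - 4016x^3 - 8162x^2 - (16355/2)x - 6499/2
(Δ + E_{2}) (∇ + θ) θ f = -(175/2)x^5 - 1400x^4 - 5241x^3 - 9010x^2 - 8745x - 3328

the result is g(x) = -(175/2)x^5 - 1400x^4 - 5241x^3 - 9010x^2 - 8745x - 3328


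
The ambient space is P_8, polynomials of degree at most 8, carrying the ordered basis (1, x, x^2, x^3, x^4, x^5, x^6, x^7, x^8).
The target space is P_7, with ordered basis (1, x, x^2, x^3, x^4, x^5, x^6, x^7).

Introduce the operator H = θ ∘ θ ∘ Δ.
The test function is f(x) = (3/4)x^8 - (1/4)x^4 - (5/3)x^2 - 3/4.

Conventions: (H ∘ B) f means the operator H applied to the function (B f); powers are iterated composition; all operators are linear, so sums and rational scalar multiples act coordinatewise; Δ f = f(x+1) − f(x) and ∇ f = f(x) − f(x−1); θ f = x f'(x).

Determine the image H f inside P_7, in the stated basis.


Δ f = 6x^7 + 21x^6 + 42x^5 + (105/2)x^4 + 41x^3 + (39/2)x^2 + (5/3)x - 7/6
θ Δ f = 42x^7 + 126x^6 + 210x^5 + 210x^4 + 123x^3 + 39x^2 + (5/3)x
θ θ Δ f = 294x^7 + 756x^6 + 1050x^5 + 840x^4 + 369x^3 + 78x^2 + (5/3)x

the result is g(x) = 294x^7 + 756x^6 + 1050x^5 + 840x^4 + 369x^3 + 78x^2 + (5/3)x


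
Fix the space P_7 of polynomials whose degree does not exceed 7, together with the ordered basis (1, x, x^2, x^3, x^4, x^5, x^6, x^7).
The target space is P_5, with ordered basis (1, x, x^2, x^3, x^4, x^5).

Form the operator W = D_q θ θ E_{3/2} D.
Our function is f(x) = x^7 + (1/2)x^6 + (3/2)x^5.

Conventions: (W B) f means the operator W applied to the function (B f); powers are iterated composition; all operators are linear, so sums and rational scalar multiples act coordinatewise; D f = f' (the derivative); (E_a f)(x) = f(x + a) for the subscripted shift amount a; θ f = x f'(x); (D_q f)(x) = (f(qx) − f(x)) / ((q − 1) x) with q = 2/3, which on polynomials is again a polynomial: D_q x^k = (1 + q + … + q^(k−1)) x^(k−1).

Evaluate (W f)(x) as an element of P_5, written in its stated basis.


D f = 7x^6 + 3x^5 + (15/2)x^4
E_{3/2} D f = 7x^6 + 66x^5 + (1065/4)x^4 + 585x^3 + (11745/16)x^2 + (3969/8)x + 8991/64
θ E_{3/2} D f = 42x^6 + 330x^5 + 1065x^4 + 1755x^3 + (11745/8)x^2 + (3969/8)x
θ θ E_{3/2} D f = 252x^6 + 1650x^5 + 4260x^4 + 5265x^3 + (11745/4)x^2 + (3969/8)x
D_q (θ θ E_{3/2}) D f = (18620/27)x^5 + (116050/27)x^4 + (92300/9)x^3 + 11115x^2 + (19575/4)x + 3969/8

the image equals g(x) = (18620/27)x^5 + (116050/27)x^4 + (92300/9)x^3 + 11115x^2 + (19575/4)x + 3969/8


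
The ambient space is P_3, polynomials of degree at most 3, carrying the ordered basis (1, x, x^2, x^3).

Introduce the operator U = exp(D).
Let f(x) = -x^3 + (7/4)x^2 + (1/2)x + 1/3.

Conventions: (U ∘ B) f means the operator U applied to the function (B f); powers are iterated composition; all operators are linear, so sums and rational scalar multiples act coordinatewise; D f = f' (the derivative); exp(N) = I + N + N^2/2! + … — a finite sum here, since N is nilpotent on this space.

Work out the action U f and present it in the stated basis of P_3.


the result is g(x) = -x^3 - (5/4)x^2 + x + 19/12

order-1 term: -3x^2 + (7/2)x + 1/2
order-2 term: -3x + 7/4
order-3 term: -1
the series for exp(D) f terminates at order 3
exp(D) f = -x^3 - (5/4)x^2 + x + 19/12


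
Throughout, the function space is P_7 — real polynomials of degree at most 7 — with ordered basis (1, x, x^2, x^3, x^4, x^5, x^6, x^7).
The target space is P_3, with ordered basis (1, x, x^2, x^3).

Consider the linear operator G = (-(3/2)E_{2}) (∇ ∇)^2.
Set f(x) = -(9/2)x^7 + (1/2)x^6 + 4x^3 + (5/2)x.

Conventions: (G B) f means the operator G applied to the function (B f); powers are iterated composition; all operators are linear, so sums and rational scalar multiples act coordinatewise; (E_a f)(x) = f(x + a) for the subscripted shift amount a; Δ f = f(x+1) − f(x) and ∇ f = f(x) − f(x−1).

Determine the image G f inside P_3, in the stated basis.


g(x) = 5670x^3 - 270x^2 + 5670x - 90

∇ f = -(63/2)x^6 + (195/2)x^5 - 165x^4 + (335/2)x^3 - 90x^2 + (45/2)x + 3/2
∇ ∇ f = -189x^5 + 960x^4 - 2265x^3 + 2940x^2 - 2019x + 574
∇ (∇ ∇) f = -945x^4 + 5730x^3 - 14445x^2 + 17460x - 8373
∇ ∇ (∇ ∇) f = -3780x^3 + 22860x^2 - 49860x + 38580
E_{2} (∇ ∇)^2 f = -3780x^3 + 180x^2 - 3780x + 60
(-(3/2)E_{2}) (∇ ∇)^2 f = 5670x^3 - 270x^2 + 5670x - 90


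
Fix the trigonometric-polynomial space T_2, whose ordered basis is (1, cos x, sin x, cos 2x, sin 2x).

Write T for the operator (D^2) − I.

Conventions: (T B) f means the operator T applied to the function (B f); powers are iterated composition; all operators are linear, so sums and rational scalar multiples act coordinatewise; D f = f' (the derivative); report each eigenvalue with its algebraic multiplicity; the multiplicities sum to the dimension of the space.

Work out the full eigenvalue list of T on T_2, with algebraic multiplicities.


λ = -5 (multiplicity 2), λ = -2 (multiplicity 2), λ = -1 (multiplicity 1)

image of 1: -1
image of cos x: -2cos x
image of sin x: -2sin x
image of cos 2x: -5cos 2x
image of sin 2x: -5sin 2x
the matrix is diagonal; its diagonal is (-1, -2, -2, -5, -5)
for a triangular matrix the eigenvalues are the diagonal entries, with algebraic multiplicity their repetition count


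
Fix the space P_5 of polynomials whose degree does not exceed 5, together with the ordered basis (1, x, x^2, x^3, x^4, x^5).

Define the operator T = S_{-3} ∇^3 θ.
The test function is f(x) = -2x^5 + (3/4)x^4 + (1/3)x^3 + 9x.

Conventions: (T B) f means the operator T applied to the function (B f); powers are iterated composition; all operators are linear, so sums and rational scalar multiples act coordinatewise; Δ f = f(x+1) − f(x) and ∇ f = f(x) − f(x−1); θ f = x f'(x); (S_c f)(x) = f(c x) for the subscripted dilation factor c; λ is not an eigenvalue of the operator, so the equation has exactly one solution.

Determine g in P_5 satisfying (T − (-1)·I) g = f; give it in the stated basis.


the result is g(x) = -2x^5 + (3/4)x^4 + (1/3)x^3 + 5400x^2 + 5625x + 1602

write g with unknown coordinates in the stated basis and equate coefficients in (T − (-1)·I) g = f
solving from the highest basis element down gives g = -2x^5 + (3/4)x^4 + (1/3)x^3 + 5400x^2 + 5625x + 1602
check: T g = -5400x^2 - 5616x - 1602
so T g − (-1)·g = -2x^5 + (3/4)x^4 + (1/3)x^3 + 9x = f ✓


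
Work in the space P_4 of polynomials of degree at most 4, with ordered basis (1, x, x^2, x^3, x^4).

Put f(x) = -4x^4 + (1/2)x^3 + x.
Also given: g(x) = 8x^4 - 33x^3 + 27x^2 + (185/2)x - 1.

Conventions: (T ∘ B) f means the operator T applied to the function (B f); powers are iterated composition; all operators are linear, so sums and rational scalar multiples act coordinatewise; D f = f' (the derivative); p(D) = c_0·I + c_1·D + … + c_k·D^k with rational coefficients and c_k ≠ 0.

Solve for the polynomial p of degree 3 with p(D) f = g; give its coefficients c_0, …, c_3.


D^0 f = -4x^4 + (1/2)x^3 + x
D^1 f = -16x^3 + (3/2)x^2 + 1
D^2 f = -48x^2 + 3x
D^3 f = -96x + 3
matching coefficients of g against c_0 f + c_1 Df + … from the top degree down determines the c_i
solution: c_0 = -2, c_1 = 2, c_2 = -1/2, c_3 = -1

c_0 = -2, c_1 = 2, c_2 = -1/2, c_3 = -1


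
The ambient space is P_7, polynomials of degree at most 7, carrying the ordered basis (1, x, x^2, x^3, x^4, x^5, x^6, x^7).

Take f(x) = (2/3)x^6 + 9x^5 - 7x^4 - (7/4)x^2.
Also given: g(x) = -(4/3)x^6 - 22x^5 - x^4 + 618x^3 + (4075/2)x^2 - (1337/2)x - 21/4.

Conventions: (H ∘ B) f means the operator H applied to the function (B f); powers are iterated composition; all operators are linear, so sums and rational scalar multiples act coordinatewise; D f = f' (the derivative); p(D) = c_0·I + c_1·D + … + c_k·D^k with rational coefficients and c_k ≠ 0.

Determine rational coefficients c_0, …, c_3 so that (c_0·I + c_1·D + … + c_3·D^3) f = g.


p(D) = -2·I − D + (3/2)·D^2 + 4·D^3, i.e. c_0 = -2, c_1 = -1, c_2 = 3/2, c_3 = 4

D^0 f = (2/3)x^6 + 9x^5 - 7x^4 - (7/4)x^2
D^1 f = 4x^5 + 45x^4 - 28x^3 - (7/2)x
D^2 f = 20x^4 + 180x^3 - 84x^2 - 7/2
D^3 f = 80x^3 + 540x^2 - 168x
matching coefficients of g against c_0 f + c_1 Df + … from the top degree down determines the c_i
solution: c_0 = -2, c_1 = -1, c_2 = 3/2, c_3 = 4


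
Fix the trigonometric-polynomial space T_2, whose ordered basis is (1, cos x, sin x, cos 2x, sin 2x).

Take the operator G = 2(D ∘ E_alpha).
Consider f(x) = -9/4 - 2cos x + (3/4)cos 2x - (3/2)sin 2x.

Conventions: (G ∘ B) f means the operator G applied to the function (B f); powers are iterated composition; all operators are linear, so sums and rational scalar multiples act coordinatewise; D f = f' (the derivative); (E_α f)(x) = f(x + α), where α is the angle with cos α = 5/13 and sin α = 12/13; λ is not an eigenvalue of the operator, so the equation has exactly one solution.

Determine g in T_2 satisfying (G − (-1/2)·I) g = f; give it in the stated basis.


g(x) = -9/2 + (28/25)cos x - (16/25)sin x - (33/74)cos 2x + (27/259)sin 2x

write g with unknown coordinates in the stated basis and equate coefficients in (G − (-1/2)·I) g = f
solving from the highest basis element down gives g = -9/2 + (28/25)cos x - (16/25)sin x - (33/74)cos 2x + (27/259)sin 2x
check: G g = -(64/25)cos x + (8/25)sin x + (36/37)cos 2x - (402/259)sin 2x
so G g − (-1/2)·g = -9/4 - 2cos x + (3/4)cos 2x - (3/2)sin 2x = f ✓


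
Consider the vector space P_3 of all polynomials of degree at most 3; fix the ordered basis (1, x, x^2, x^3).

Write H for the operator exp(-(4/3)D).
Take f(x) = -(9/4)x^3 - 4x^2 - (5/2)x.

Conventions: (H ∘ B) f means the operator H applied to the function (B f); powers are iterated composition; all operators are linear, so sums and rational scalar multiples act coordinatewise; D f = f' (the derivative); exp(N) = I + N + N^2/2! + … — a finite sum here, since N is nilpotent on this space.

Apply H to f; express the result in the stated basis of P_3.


order-1 term: 9x^2 + (32/3)x + 10/3
order-2 term: -12x - 64/9
order-3 term: 16/3
the series for exp(-(4/3)D) f terminates at order 3
exp(-(4/3)D) f = -(9/4)x^3 + 5x^2 - (23/6)x + 14/9

the result is g(x) = -(9/4)x^3 + 5x^2 - (23/6)x + 14/9


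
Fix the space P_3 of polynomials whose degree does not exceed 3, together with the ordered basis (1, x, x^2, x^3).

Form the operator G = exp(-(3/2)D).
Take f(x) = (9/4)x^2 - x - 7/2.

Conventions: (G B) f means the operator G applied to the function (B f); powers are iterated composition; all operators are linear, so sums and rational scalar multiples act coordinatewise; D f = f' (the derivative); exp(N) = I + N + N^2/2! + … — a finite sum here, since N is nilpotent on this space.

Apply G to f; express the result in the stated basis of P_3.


order-1 term: -(27/4)x + 3/2
order-2 term: 81/16
the series for exp(-(3/2)D) f terminates at order 2
exp(-(3/2)D) f = (9/4)x^2 - (31/4)x + 49/16

g(x) = (9/4)x^2 - (31/4)x + 49/16


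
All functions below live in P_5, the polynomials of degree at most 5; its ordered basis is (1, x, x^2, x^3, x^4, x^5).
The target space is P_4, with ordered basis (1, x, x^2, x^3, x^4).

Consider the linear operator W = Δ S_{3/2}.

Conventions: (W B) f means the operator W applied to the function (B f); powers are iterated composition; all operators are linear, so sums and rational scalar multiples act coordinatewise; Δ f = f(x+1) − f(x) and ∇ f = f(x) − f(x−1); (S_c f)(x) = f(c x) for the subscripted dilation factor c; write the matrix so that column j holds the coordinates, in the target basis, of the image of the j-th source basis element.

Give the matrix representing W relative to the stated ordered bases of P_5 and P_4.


the matrix is [[0, 3/2, 9/4, 27/8, 81/16, 243/32]; [0, 0, 9/2, 81/8, 81/4, 1215/32]; [0, 0, 0, 81/8, 243/8, 1215/16]; [0, 0, 0, 0, 81/4, 1215/16]; [0, 0, 0, 0, 0, 1215/32]] (rows listed top to bottom)

image of 1: 0
image of x: 3/2
image of x^2: (9/2)x + 9/4
image of x^3: (81/8)x^2 + (81/8)x + 27/8
image of x^4: (81/4)x^3 + (243/8)x^2 + (81/4)x + 81/16
image of x^5: (1215/32)x^4 + (1215/16)x^3 + (1215/16)x^2 + (1215/32)x + 243/32
each image's coordinates form column j of the matrix


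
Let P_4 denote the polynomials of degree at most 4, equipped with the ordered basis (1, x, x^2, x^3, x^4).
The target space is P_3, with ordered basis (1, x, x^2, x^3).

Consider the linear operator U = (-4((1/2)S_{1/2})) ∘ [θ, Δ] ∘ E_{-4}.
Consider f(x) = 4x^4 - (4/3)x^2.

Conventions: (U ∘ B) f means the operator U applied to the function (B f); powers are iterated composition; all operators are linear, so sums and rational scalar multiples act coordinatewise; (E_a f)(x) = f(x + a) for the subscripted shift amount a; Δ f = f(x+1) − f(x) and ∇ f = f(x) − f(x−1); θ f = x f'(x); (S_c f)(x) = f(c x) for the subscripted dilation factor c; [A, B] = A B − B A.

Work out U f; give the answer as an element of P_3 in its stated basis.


the result is g(x) = 4x^3 - 72x^2 + (1288/3)x - 848

E_{-4} f = 4x^4 - 64x^3 + (1148/3)x^2 - (3040/3)x + 3008/3
Δ E_{-4} f = 16x^3 - 168x^2 + (1768/3)x - 2072/3
θ Δ E_{-4} f = 48x^3 - 336x^2 + (1768/3)x
θ E_{-4} f = 16x^4 - 192x^3 + (2296/3)x^2 - (3040/3)x
Δ θ E_{-4} f = 64x^3 - 480x^2 + (3056/3)x - 424
[θ, Δ] E_{-4} f = -16x^3 + 144x^2 - (1288/3)x + 424
S_{1/2} [θ, Δ] E_{-4} f = -2x^3 + 36x^2 - (644/3)x + 424
((1/2)S_{1/2}) [θ, Δ] E_{-4} f = -x^3 + 18x^2 - (322/3)x + 212
(-4((1/2)S_{1/2})) [θ, Δ] E_{-4} f = 4x^3 - 72x^2 + (1288/3)x - 848


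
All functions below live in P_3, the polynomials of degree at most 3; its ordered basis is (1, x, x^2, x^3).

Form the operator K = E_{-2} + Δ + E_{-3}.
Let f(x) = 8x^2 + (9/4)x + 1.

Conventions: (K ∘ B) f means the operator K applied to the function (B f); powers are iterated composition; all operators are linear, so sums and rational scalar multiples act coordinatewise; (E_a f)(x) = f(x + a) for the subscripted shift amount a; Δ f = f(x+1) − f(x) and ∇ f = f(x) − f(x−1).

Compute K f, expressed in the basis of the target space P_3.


the result is g(x) = 16x^2 - (119/2)x + 105

E_{-2} f = 8x^2 - (119/4)x + 57/2
Δ f = 16x + 41/4
E_{-3} f = 8x^2 - (183/4)x + 265/4
(E_{-2} + Δ + E_{-3}) f = 16x^2 - (119/2)x + 105


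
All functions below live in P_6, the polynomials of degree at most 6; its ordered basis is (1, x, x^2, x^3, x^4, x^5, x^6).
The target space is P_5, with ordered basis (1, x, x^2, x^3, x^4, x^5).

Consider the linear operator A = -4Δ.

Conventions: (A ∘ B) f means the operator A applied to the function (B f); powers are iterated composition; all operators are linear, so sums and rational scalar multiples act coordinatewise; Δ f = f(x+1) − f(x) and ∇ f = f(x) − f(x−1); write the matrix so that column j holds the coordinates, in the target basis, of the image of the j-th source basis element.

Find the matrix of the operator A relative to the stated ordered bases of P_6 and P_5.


image of 1: 0
image of x: -4
image of x^2: -8x - 4
image of x^3: -12x^2 - 12x - 4
image of x^4: -16x^3 - 24x^2 - 16x - 4
image of x^5: -20x^4 - 40x^3 - 40x^2 - 20x - 4
image of x^6: -24x^5 - 60x^4 - 80x^3 - 60x^2 - 24x - 4
each image's coordinates form column j of the matrix

the matrix is [[0, -4, -4, -4, -4, -4, -4]; [0, 0, -8, -12, -16, -20, -24]; [0, 0, 0, -12, -24, -40, -60]; [0, 0, 0, 0, -16, -40, -80]; [0, 0, 0, 0, 0, -20, -60]; [0, 0, 0, 0, 0, 0, -24]] (rows listed top to bottom)


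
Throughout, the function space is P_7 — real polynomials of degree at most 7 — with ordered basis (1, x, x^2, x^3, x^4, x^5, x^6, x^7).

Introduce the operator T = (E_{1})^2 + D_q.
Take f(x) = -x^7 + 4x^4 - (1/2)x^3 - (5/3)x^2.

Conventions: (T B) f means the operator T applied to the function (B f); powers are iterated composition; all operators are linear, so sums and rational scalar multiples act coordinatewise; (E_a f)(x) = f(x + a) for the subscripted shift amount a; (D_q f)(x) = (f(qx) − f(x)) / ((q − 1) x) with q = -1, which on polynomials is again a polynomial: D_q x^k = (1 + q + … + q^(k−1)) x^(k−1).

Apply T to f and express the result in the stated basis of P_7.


the result is g(x) = -x^7 - 15x^6 - 84x^5 - 276x^4 - (1057/2)x^3 - (3487/6)x^2 - (998/3)x - 224/3

E_{1} f = -x^7 - 7x^6 - 21x^5 - 31x^4 - (39/2)x^3 - (1/6)x^2 + (25/6)x + 5/6
E_{1} E_{1} f = -x^7 - 14x^6 - 84x^5 - 276x^4 - (1057/2)x^3 - (1742/3)x^2 - (998/3)x - 224/3
D_q f = -x^6 - (1/2)x^2
((E_{1})^2 + D_q) f = -x^7 - 15x^6 - 84x^5 - 276x^4 - (1057/2)x^3 - (3487/6)x^2 - (998/3)x - 224/3


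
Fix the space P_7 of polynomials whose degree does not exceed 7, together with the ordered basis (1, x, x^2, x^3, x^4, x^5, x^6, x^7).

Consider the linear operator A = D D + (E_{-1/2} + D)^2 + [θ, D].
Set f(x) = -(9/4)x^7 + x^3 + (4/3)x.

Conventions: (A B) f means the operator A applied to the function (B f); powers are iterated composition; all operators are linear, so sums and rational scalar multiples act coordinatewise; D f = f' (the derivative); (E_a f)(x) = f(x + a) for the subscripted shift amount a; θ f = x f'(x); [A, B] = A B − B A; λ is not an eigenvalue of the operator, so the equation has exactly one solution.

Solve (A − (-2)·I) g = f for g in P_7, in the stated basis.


write g with unknown coordinates in the stated basis and equate coefficients in (A − (-2)·I) g = f
solving from the highest basis element down gives g = -(3/4)x^7 + (63/4)x^5 + (35/8)x^4 - (943/6)x^3 - (1743/32)x^2 + (135395/288)x + 94967/1152
check: A g = -(3/4)x^7 - (63/2)x^5 - (35/4)x^4 + (946/3)x^3 + (1743/16)x^2 - (135203/144)x - 94967/576
so A g − (-2)·g = -(9/4)x^7 + x^3 + (4/3)x = f ✓

g(x) = -(3/4)x^7 + (63/4)x^5 + (35/8)x^4 - (943/6)x^3 - (1743/32)x^2 + (135395/288)x + 94967/1152


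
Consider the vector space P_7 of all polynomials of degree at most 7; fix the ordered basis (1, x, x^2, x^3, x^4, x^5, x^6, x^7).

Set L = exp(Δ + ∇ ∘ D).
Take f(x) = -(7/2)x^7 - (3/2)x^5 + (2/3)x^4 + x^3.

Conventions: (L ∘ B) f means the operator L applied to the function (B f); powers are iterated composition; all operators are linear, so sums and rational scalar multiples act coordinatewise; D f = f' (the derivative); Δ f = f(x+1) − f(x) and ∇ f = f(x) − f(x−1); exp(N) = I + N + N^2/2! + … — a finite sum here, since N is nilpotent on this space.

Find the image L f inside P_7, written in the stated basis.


order-1 term: -(49/2)x^6 - (441/2)x^5 + (475/2)x^4 - (3929/6)x^3 + 339x^2 - (616/3)x + 85/3
order-2 term: -(147/2)x^5 - (2205/2)x^4 - (4685/2)x^3 + (4883/2)x^2 - 6020x + 6029/3
order-3 term: -(245/2)x^4 - 2205x^3 - (16935/2)x^2 - (9217/3)x + 257
order-4 term: -(245/2)x^3 - 2205x^2 - 8950x - 18508/3
order-5 term: -(147/2)x^2 - (2205/2)x - 3064
order-6 term: -(49/2)x - 441/2
order-7 term: -7/2
the series for exp(Δ + ∇ ∘ D) f terminates at order 7
exp(Δ + ∇ ∘ D) f = -(7/2)x^7 - (49/2)x^6 - (591/2)x^5 - (5921/6)x^4 - (31943/6)x^3 - (15931/2)x^2 - (58124/3)x - 21487/3

the result is g(x) = -(7/2)x^7 - (49/2)x^6 - (591/2)x^5 - (5921/6)x^4 - (31943/6)x^3 - (15931/2)x^2 - (58124/3)x - 21487/3


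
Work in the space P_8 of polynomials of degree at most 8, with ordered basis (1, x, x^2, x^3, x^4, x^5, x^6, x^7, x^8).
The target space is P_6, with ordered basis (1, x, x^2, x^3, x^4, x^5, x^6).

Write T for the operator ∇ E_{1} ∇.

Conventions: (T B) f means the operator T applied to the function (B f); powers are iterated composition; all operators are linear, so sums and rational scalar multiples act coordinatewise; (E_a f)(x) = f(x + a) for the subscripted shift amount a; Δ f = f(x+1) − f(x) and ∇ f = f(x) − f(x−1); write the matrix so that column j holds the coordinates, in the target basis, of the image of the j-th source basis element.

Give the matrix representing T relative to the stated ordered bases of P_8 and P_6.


the matrix is [[0, 0, 2, 0, 2, 0, 2, 0, 2]; [0, 0, 0, 6, 0, 10, 0, 14, 0]; [0, 0, 0, 0, 12, 0, 30, 0, 56]; [0, 0, 0, 0, 0, 20, 0, 70, 0]; [0, 0, 0, 0, 0, 0, 30, 0, 140]; [0, 0, 0, 0, 0, 0, 0, 42, 0]; [0, 0, 0, 0, 0, 0, 0, 0, 56]] (rows listed top to bottom)

image of 1: 0
image of x: 0
image of x^2: 2
image of x^3: 6x
image of x^4: 12x^2 + 2
image of x^5: 20x^3 + 10x
image of x^6: 30x^4 + 30x^2 + 2
image of x^7: 42x^5 + 70x^3 + 14x
image of x^8: 56x^6 + 140x^4 + 56x^2 + 2
each image's coordinates form column j of the matrix


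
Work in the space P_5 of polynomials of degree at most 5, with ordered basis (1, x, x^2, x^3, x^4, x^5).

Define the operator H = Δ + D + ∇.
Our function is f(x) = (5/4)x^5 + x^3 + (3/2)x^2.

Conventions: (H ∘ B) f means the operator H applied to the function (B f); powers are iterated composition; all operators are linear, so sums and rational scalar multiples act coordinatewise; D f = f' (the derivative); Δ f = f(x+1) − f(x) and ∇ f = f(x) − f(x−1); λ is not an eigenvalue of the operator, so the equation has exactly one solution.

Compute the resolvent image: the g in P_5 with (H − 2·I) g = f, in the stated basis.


g(x) = -(5/8)x^5 - (75/16)x^4 - (229/8)x^3 - (2173/16)x^2 - (6819/16)x - 21393/32

write g with unknown coordinates in the stated basis and equate coefficients in (H − 2·I) g = f
solving from the highest basis element down gives g = -(5/8)x^5 - (75/16)x^4 - (229/8)x^3 - (2173/16)x^2 - (6819/16)x - 21393/32
check: H g = -(75/8)x^4 - (225/4)x^3 - (2161/8)x^2 - (6819/8)x - 21393/16
so H g − 2·g = (5/4)x^5 + x^3 + (3/2)x^2 = f ✓


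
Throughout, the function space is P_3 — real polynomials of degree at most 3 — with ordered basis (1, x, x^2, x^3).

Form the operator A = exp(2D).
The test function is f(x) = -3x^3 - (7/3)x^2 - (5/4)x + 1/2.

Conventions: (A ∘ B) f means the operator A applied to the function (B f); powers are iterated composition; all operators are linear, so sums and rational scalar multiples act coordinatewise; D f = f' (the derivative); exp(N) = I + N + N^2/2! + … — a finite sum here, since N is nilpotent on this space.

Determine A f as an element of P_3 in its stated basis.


order-1 term: -18x^2 - (28/3)x - 5/2
order-2 term: -36x - 28/3
order-3 term: -24
the series for exp(2D) f terminates at order 3
exp(2D) f = -3x^3 - (61/3)x^2 - (559/12)x - 106/3

the result is g(x) = -3x^3 - (61/3)x^2 - (559/12)x - 106/3


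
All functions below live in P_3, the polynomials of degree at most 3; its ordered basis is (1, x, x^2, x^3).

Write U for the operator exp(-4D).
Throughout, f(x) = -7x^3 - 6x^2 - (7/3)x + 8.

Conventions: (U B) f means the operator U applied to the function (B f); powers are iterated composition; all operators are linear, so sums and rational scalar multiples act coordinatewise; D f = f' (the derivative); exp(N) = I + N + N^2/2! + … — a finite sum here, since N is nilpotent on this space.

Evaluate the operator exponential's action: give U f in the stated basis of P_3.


the image equals g(x) = -7x^3 + 78x^2 - (871/3)x + 1108/3

order-1 term: 84x^2 + 48x + 28/3
order-2 term: -336x - 96
order-3 term: 448
the series for exp(-4D) f terminates at order 3
exp(-4D) f = -7x^3 + 78x^2 - (871/3)x + 1108/3


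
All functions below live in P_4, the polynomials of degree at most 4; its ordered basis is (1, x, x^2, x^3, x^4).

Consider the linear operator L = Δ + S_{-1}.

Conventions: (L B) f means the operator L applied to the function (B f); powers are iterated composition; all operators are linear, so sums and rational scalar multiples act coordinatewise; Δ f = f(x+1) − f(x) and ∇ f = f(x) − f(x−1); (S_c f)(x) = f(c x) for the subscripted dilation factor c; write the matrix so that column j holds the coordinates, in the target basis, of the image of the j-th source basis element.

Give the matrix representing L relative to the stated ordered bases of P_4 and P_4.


image of 1: 1
image of x: -x + 1
image of x^2: x^2 + 2x + 1
image of x^3: -x^3 + 3x^2 + 3x + 1
image of x^4: x^4 + 4x^3 + 6x^2 + 4x + 1
each image's coordinates form column j of the matrix

the matrix is [[1, 1, 1, 1, 1]; [0, -1, 2, 3, 4]; [0, 0, 1, 3, 6]; [0, 0, 0, -1, 4]; [0, 0, 0, 0, 1]] (rows listed top to bottom)


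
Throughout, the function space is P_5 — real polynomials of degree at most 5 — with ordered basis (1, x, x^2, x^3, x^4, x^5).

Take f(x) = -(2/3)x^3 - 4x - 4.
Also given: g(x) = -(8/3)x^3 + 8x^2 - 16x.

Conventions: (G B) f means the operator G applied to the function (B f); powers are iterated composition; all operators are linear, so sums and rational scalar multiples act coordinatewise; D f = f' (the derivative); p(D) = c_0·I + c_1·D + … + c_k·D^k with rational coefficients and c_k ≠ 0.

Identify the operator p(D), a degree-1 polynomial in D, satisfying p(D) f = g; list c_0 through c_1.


p(D) = 4·I − 4·D, i.e. c_0 = 4, c_1 = -4

D^0 f = -(2/3)x^3 - 4x - 4
D^1 f = -2x^2 - 4
matching coefficients of g against c_0 f + c_1 Df + … from the top degree down determines the c_i
solution: c_0 = 4, c_1 = -4


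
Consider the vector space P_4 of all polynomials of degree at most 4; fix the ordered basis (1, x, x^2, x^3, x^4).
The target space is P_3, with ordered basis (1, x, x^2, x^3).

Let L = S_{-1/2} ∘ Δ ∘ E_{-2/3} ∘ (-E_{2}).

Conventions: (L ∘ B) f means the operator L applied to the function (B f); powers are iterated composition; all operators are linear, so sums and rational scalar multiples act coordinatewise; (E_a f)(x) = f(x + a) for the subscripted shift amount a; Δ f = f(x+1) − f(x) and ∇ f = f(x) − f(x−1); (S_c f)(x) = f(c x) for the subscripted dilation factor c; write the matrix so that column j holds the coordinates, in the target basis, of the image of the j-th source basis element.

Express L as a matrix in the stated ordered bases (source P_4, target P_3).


the matrix is [[0, -1, -11/3, -31/3, -715/27]; [0, 0, 1, 11/2, 62/3]; [0, 0, 0, -3/4, -11/2]; [0, 0, 0, 0, 1/2]] (rows listed top to bottom)

image of 1: 0
image of x: -1
image of x^2: x - 11/3
image of x^3: -(3/4)x^2 + (11/2)x - 31/3
image of x^4: (1/2)x^3 - (11/2)x^2 + (62/3)x - 715/27
each image's coordinates form column j of the matrix


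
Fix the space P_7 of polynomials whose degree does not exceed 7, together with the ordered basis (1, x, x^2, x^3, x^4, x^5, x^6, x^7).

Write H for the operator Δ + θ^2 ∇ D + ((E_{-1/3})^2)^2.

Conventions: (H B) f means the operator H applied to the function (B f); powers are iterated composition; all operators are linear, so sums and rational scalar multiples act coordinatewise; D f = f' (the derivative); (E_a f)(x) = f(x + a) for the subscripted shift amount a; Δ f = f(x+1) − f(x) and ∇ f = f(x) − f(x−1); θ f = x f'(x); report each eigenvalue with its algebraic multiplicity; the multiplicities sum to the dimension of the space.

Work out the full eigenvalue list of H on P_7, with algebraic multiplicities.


image of 1: 1
image of x: x - 1/3
image of x^2: x^2 - (2/3)x + 25/9
image of x^3: x^3 - x^2 + (43/3)x - 37/27
image of x^4: x^4 - (4/3)x^3 + (194/3)x^2 - (472/27)x + 337/81
image of x^5: x^5 - (5/3)x^4 + (1870/9)x^3 - (3610/27)x^2 + (3305/81)x - 781/243
image of x^6: x^6 - 2x^5 + (1565/3)x^4 - (15320/27)x^3 + (8165/27)x^2 - (3992/81)x + 4825/729
image of x^7: x^7 - (7/3)x^6 + (3325/3)x^5 - (46655/27)x^4 + (113855/81)x^3 - (39487/81)x^2 + (64393/729)x - 14197/2187
the matrix is upper triangular; its diagonal is (1, 1, 1, 1, 1, 1, 1, 1)
for a triangular matrix the eigenvalues are the diagonal entries, with algebraic multiplicity their repetition count

λ = 1 (multiplicity 8)


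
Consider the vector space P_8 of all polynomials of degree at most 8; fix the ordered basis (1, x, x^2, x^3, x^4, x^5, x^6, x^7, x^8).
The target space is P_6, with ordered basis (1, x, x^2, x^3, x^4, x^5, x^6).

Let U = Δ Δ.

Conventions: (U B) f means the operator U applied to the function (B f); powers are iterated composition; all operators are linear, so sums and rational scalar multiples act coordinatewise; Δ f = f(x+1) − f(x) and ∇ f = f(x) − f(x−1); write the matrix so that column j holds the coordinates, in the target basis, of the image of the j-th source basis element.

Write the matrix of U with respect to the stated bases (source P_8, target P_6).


the matrix is [[0, 0, 2, 6, 14, 30, 62, 126, 254]; [0, 0, 0, 6, 24, 70, 180, 434, 1008]; [0, 0, 0, 0, 12, 60, 210, 630, 1736]; [0, 0, 0, 0, 0, 20, 120, 490, 1680]; [0, 0, 0, 0, 0, 0, 30, 210, 980]; [0, 0, 0, 0, 0, 0, 0, 42, 336]; [0, 0, 0, 0, 0, 0, 0, 0, 56]] (rows listed top to bottom)

image of 1: 0
image of x: 0
image of x^2: 2
image of x^3: 6x + 6
image of x^4: 12x^2 + 24x + 14
image of x^5: 20x^3 + 60x^2 + 70x + 30
image of x^6: 30x^4 + 120x^3 + 210x^2 + 180x + 62
image of x^7: 42x^5 + 210x^4 + 490x^3 + 630x^2 + 434x + 126
image of x^8: 56x^6 + 336x^5 + 980x^4 + 1680x^3 + 1736x^2 + 1008x + 254
each image's coordinates form column j of the matrix


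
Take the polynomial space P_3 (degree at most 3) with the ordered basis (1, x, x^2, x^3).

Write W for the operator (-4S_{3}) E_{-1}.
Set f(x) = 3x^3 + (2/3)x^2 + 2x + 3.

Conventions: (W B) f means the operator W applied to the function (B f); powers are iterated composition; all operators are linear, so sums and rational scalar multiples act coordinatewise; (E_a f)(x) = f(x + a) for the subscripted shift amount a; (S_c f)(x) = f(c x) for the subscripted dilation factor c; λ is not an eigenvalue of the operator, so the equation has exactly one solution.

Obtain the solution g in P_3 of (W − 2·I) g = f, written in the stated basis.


g(x) = -(3/110)x^3 - (298/3135)x^2 - (1724/7315)x - 80573/131670

write g with unknown coordinates in the stated basis and equate coefficients in (W − 2·I) g = f
solving from the highest basis element down gives g = -(3/110)x^3 - (298/3135)x^2 - (1724/7315)x - 80573/131670
check: W g = (162/55)x^3 + (498/1045)x^2 + (11182/7315)x + 116932/65835
so W g − 2·g = 3x^3 + (2/3)x^2 + 2x + 3 = f ✓


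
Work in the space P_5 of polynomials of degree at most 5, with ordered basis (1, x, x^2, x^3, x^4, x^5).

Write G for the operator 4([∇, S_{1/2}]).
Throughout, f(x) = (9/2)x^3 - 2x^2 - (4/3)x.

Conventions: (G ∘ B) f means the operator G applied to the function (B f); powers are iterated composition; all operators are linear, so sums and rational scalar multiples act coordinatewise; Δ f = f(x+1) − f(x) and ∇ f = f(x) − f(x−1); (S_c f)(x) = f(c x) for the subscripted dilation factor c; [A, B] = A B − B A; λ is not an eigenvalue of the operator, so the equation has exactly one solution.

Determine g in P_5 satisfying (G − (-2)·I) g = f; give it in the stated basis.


write g with unknown coordinates in the stated basis and equate coefficients in (G − (-2)·I) g = f
solving from the highest basis element down gives g = (9/4)x^3 + (11/16)x^2 - (121/24)x - 205/96
check: G g = -(27/8)x^2 + (35/4)x + 205/48
so G g − (-2)·g = (9/2)x^3 - 2x^2 - (4/3)x = f ✓

the result is g(x) = (9/4)x^3 + (11/16)x^2 - (121/24)x - 205/96


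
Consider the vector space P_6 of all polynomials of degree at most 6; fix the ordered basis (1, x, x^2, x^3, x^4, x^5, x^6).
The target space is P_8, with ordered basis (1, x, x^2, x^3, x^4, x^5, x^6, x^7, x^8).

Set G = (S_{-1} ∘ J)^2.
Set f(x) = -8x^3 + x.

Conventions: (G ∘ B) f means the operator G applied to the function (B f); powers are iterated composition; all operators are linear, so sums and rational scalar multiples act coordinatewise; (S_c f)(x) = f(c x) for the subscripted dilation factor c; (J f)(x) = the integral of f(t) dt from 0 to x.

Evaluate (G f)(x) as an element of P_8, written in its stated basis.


J f = -2x^4 + (1/2)x^2
S_{-1} J f = -2x^4 + (1/2)x^2
J (S_{-1} ∘ J) f = -(2/5)x^5 + (1/6)x^3
S_{-1} J (S_{-1} ∘ J) f = (2/5)x^5 - (1/6)x^3

the image equals g(x) = (2/5)x^5 - (1/6)x^3


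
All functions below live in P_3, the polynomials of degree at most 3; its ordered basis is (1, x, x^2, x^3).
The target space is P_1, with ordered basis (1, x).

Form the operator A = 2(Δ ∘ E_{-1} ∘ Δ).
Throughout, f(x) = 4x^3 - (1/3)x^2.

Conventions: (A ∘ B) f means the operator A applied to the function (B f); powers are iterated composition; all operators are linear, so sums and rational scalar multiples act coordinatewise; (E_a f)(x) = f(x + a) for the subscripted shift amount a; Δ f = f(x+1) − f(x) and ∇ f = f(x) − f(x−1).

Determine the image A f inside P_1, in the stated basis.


g(x) = 48x - 4/3

Δ f = 12x^2 + (34/3)x + 11/3
E_{-1} Δ f = 12x^2 - (38/3)x + 13/3
Δ E_{-1} Δ f = 24x - 2/3
(2(Δ ∘ E_{-1} ∘ Δ)) f = 48x - 4/3


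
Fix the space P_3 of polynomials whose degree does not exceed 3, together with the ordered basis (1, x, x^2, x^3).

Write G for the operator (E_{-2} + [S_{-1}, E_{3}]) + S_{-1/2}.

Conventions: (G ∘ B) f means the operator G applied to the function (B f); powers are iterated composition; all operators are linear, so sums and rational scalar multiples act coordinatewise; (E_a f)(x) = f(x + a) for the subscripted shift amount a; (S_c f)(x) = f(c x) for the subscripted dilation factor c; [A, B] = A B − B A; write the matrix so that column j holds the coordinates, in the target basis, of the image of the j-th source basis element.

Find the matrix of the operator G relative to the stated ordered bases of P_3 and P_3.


image of 1: 2
image of x: (1/2)x + 4
image of x^2: (5/4)x^2 - 16x + 4
image of x^3: (7/8)x^3 + 12x^2 + 12x + 46
each image's coordinates form column j of the matrix

the matrix is [[2, 4, 4, 46]; [0, 1/2, -16, 12]; [0, 0, 5/4, 12]; [0, 0, 0, 7/8]] (rows listed top to bottom)


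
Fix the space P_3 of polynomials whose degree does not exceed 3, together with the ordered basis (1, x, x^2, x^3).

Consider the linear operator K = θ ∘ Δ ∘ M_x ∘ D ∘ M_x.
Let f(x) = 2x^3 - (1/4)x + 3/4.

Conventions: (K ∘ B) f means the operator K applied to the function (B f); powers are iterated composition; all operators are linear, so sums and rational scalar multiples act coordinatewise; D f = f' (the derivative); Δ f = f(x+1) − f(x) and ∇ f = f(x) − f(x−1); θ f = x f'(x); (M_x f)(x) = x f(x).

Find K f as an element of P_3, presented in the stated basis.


M_x f = 2x^4 - (1/4)x^2 + (3/4)x
D M_x f = 8x^3 - (1/2)x + 3/4
M_x D M_x f = 8x^4 - (1/2)x^2 + (3/4)x
Δ (M_x ∘ D) M_x f = 32x^3 + 48x^2 + 31x + 33/4
θ Δ (M_x ∘ D) M_x f = 96x^3 + 96x^2 + 31x

the image equals g(x) = 96x^3 + 96x^2 + 31x


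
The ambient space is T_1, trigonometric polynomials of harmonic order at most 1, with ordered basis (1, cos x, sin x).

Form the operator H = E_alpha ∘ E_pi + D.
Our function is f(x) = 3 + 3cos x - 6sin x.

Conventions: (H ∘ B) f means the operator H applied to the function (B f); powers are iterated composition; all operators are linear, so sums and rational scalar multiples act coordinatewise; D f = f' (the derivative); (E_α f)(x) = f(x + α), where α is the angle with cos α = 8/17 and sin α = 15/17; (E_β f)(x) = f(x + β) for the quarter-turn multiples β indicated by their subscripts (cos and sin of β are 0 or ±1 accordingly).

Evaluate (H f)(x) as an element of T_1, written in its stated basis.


the result is g(x) = 3 - (36/17)cos x + (42/17)sin x

E_pi f = 3 - 3cos x + 6sin x
E_alpha E_pi f = 3 + (66/17)cos x + (93/17)sin x
D f = -6cos x - 3sin x
(E_alpha ∘ E_pi + D) f = 3 - (36/17)cos x + (42/17)sin x


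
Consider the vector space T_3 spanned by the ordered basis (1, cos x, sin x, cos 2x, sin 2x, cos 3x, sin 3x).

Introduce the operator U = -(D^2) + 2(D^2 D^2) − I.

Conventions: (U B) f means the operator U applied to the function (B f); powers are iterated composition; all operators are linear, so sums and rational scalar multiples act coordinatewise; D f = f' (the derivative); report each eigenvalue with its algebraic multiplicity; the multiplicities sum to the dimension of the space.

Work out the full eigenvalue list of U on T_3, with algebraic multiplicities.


image of 1: -1
image of cos x: 2cos x
image of sin x: 2sin x
image of cos 2x: 35cos 2x
image of sin 2x: 35sin 2x
image of cos 3x: 170cos 3x
image of sin 3x: 170sin 3x
the matrix is diagonal; its diagonal is (-1, 2, 2, 35, 35, 170, 170)
for a triangular matrix the eigenvalues are the diagonal entries, with algebraic multiplicity their repetition count

λ = -1 (multiplicity 1), λ = 2 (multiplicity 2), λ = 35 (multiplicity 2), λ = 170 (multiplicity 2)


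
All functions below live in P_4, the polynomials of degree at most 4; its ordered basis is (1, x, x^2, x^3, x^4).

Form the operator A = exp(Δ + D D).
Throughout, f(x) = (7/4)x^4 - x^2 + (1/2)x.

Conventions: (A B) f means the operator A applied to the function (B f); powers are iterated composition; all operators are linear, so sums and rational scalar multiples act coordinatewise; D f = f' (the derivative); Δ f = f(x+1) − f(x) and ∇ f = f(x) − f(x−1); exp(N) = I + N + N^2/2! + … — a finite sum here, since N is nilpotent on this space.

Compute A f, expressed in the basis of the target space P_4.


the result is g(x) = (7/4)x^4 + 7x^3 + 41x^2 + (151/2)x + 343/4

order-1 term: 7x^3 + (63/2)x^2 + 5x - 3/4
order-2 term: (21/2)x^2 + 63x + 213/4
order-3 term: 7x + 63/2
order-4 term: 7/4
the series for exp(Δ + D D) f terminates at order 4
exp(Δ + D D) f = (7/4)x^4 + 7x^3 + 41x^2 + (151/2)x + 343/4


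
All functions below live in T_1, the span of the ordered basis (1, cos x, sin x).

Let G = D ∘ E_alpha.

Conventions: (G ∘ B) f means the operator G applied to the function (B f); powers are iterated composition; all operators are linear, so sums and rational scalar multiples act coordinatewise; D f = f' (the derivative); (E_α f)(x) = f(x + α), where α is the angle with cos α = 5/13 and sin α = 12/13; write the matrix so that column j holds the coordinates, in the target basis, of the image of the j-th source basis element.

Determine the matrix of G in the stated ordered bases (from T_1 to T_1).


image of 1: 0
image of cos x: -(12/13)cos x - (5/13)sin x
image of sin x: (5/13)cos x - (12/13)sin x
each image's coordinates form column j of the matrix

the matrix is [[0, 0, 0]; [0, -12/13, 5/13]; [0, -5/13, -12/13]] (rows listed top to bottom)


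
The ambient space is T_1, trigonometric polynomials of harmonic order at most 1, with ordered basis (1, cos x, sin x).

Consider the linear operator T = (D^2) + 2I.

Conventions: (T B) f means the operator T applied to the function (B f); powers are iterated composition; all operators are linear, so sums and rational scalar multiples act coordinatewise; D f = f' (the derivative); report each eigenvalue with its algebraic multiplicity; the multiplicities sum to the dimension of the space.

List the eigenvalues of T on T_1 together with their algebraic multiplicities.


λ = 1 (multiplicity 2), λ = 2 (multiplicity 1)

image of 1: 2
image of cos x: cos x
image of sin x: sin x
the matrix is diagonal; its diagonal is (2, 1, 1)
for a triangular matrix the eigenvalues are the diagonal entries, with algebraic multiplicity their repetition count
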